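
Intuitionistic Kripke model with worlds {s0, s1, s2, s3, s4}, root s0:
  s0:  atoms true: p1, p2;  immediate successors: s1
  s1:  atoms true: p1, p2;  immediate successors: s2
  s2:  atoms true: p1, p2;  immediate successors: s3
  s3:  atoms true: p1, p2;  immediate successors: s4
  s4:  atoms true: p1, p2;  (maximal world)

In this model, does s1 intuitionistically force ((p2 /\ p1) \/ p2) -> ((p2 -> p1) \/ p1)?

Yes

s1 ||- ((p2 /\ p1) \/ p2) -> ((p2 -> p1) \/ p1): every world accessible from s1 that forces (p2 /\ p1) \/ p2 (namely s1, s2, s3, s4) also forces (p2 -> p1) \/ p1.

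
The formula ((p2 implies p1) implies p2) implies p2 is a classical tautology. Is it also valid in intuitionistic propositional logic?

This is Peirce's law, which is not intuitionistically valid.
A Kripke countermodel: worlds w0, w1; order generated by w0 <= w1; atoms true at each world — w0:{}; w1:{p2}.
w0 does not force ((p2 implies p1) implies p2) implies p2: already at w0 itself, w0 forces (p2 implies p1) implies p2 but w0 does not force p2.
w0 lacks atom p2, so w0 does not force p2.
So the root w0 does not force the formula.

No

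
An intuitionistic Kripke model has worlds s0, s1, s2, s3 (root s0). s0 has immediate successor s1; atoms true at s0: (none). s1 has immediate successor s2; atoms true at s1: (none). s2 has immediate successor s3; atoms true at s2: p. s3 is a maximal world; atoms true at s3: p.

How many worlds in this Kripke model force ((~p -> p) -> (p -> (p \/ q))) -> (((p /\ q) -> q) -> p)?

s0: does not force it — s0 ||-/- ((~p -> p) -> (p -> (p \/ q))) -> (((p /\ q) -> q) -> p): already at s0 itself, s0 ||- (~p -> p) -> (p -> (p \/ q)) but s0 ||-/- ((p /\ q) -> q) -> p.
s1: does not force it — s1 ||-/- ((~p -> p) -> (p -> (p \/ q))) -> (((p /\ q) -> q) -> p): already at s1 itself, s1 ||- (~p -> p) -> (p -> (p \/ q)) but s1 ||-/- ((p /\ q) -> q) -> p.
s2: forces it.
s3: forces it.
Worlds forcing the formula: {s2, s3}.

2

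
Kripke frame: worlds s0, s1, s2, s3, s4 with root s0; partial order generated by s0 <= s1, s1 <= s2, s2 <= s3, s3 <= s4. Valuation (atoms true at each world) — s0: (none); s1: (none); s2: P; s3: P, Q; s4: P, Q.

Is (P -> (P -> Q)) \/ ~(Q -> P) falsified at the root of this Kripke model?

s0 ||-/- (P -> (P -> Q)) \/ ~(Q -> P): neither disjunct is forced at s0.
s0 ||-/- P -> (P -> Q): at the accessible world s2, s2 ||- P but s2 ||-/- P -> Q.
s2 ||-/- P -> Q: already at s2 itself, s2 ||- P but s2 ||-/- Q.
s2 lacks atom Q, so s2 ||-/- Q.
So the root s0 does not force (P -> (P -> Q)) \/ ~(Q -> P); the model is a countermodel.

Yes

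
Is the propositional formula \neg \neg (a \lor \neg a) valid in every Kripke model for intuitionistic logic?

Yes

This is the double negation of excluded middle, which is intuitionistically derivable.
Assuming \neg (a \lor \neg a): from a we'd get a \lor \neg a, so \neg a; but then a \lor \neg a again — contradiction. Hence \neg \neg (a \lor \neg a).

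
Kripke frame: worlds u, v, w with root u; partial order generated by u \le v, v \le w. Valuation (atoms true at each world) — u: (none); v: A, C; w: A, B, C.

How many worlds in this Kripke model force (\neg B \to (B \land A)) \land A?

u: does not force it — u \nVdash (\neg B \to (B \land A)) \land A since u fails A.
v: forces it.
w: forces it.
Worlds forcing the formula: {v, w}.

2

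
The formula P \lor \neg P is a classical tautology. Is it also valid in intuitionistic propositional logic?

This is the law of excluded middle, which is not intuitionistically valid.
A Kripke countermodel: worlds u0, u1; order generated by u0 \le u1; atoms true at each world — u0:{}; u1:{P}.
u0 \nVdash P \lor \neg P: neither disjunct is forced at u0.
u0 lacks atom P, so u0 \nVdash P.
So the root u0 does not force the formula.

No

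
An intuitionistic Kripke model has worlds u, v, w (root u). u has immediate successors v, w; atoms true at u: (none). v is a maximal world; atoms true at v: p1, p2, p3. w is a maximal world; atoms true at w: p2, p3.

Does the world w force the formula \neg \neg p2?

Yes

w \Vdash \neg \neg p2: no world accessible from w forces \neg p2.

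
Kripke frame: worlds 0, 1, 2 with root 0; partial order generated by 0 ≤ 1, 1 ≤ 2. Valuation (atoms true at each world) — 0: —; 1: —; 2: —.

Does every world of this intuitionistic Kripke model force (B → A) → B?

Not every world: 0 ⊮ (B → A) → B.
0 ⊮ (B → A) → B: already at 0 itself, 0 ⊩ B → A but 0 ⊮ B.
0 lacks atom B, so 0 ⊮ B.

No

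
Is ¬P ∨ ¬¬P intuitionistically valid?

No

This is the weak law of excluded middle, which is not intuitionistically valid.
A Kripke countermodel: worlds w0, w1, w2; order generated by w0 ≤ w1, w0 ≤ w2; atoms true at each world — w0:{}; w1:{P}; w2:{}.
w0 ⊮ ¬P ∨ ¬¬P: neither disjunct is forced at w0.
w0 ⊮ ¬P since w1 is accessible from w0 and w1 ⊩ P.
So the root w0 does not force the formula.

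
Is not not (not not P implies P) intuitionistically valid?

This is the double negation of double-negation elimination, which is intuitionistically derivable.
By Glivenko's theorem the double negation of any classical propositional tautology is intuitionistically provable; not not P implies P is classically a tautology.

Yes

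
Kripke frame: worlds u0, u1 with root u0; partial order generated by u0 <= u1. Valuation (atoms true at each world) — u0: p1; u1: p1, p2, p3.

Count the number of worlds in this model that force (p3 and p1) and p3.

u0: does not force it — u0 does not force (p3 and p1) and p3 since u0 fails p3 and p1.
u1: forces it.
Worlds forcing the formula: {u1}.

1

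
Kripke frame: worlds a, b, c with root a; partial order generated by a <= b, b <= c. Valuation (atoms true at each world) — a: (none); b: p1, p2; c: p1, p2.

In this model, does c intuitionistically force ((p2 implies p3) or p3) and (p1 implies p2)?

No

c does not force ((p2 implies p3) or p3) and (p1 implies p2) since c fails (p2 implies p3) or p3.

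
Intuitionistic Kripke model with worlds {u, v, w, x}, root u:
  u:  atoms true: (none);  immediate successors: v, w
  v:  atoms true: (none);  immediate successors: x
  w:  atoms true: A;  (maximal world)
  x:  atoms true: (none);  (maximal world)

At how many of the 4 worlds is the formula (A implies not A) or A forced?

u: does not force it — u does not force (A implies not A) or A: neither disjunct is forced at u.
v: forces it.
w: forces it.
x: forces it.
Worlds forcing the formula: {v, w, x}.

3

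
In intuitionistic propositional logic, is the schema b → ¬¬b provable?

This is double-negation introduction, which is intuitionistically derivable.
If a world forces b then every accessible world forces b (persistence), so none forces ¬b; hence ¬¬b.

Yes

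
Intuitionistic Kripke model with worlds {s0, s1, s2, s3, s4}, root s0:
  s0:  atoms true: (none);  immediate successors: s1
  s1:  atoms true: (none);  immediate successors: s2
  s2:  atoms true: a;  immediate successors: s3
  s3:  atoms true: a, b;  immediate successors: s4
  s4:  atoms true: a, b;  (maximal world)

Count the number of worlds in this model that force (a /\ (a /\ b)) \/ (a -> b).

2

s0: does not force it — s0 ||-/- (a /\ (a /\ b)) \/ (a -> b): neither disjunct is forced at s0.
s1: does not force it.
s2: does not force it.
s3: forces it.
s4: forces it.
Worlds forcing the formula: {s3, s4}.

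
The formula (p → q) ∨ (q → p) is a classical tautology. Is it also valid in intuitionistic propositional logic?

This is the Gödel–Dummett linearity axiom, which is not intuitionistically valid.
A Kripke countermodel: worlds a, b, c; order generated by a ≤ b, a ≤ c; atoms true at each world — a:{}; b:{p}; c:{q}.
a ⊮ (p → q) ∨ (q → p): neither disjunct is forced at a.
a ⊮ p → q: at the accessible world b, b ⊩ p but b ⊮ q.
b lacks atom q, so b ⊮ q.
So the root a does not force the formula.

No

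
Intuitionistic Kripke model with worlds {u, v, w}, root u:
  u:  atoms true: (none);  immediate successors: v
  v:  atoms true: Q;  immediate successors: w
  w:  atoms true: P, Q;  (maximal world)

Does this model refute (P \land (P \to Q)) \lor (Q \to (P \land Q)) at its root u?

u \nVdash (P \land (P \to Q)) \lor (Q \to (P \land Q)): neither disjunct is forced at u.
u \nVdash P \land (P \to Q) since u fails P.
So the root u does not force (P \land (P \to Q)) \lor (Q \to (P \land Q)); the model is a countermodel.

Yes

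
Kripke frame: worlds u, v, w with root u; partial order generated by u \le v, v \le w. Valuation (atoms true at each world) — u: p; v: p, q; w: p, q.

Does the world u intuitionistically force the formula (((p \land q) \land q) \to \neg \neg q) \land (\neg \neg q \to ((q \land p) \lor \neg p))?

u \nVdash (((p \land q) \land q) \to \neg \neg q) \land (\neg \neg q \to ((q \land p) \lor \neg p)) since u fails \neg \neg q \to ((q \land p) \lor \neg p).

No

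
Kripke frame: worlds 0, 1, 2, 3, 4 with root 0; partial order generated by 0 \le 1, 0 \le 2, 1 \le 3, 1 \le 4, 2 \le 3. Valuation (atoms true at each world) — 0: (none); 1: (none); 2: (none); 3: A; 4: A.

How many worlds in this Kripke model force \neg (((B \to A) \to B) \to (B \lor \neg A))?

0

0: does not force it — 0 \nVdash \neg (((B \to A) \to B) \to (B \lor \neg A)) since 0 is accessible from 0 and 0 \Vdash ((B \to A) \to B) \to (B \lor \neg A).
1: does not force it — 1 \nVdash \neg (((B \to A) \to B) \to (B \lor \neg A)) since 1 is accessible from 1 and 1 \Vdash ((B \to A) \to B) \to (B \lor \neg A).
2: does not force it.
3: does not force it.
4: does not force it.
Worlds forcing the formula: { }.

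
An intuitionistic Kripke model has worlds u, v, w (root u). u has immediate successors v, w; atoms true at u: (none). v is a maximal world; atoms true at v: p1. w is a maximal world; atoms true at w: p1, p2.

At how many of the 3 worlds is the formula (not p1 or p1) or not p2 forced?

2

u: does not force it — u does not force (not p1 or p1) or not p2: neither disjunct is forced at u.
v: forces it.
w: forces it.
Worlds forcing the formula: {v, w}.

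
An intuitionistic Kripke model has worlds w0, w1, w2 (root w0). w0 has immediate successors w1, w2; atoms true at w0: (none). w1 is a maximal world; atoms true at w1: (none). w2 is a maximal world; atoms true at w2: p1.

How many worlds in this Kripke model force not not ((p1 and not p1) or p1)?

w0: does not force it — w0 does not force not not ((p1 and not p1) or p1) since w1 is accessible from w0 and w1 forces not ((p1 and not p1) or p1).
w1: does not force it.
w2: forces it.
Worlds forcing the formula: {w2}.

1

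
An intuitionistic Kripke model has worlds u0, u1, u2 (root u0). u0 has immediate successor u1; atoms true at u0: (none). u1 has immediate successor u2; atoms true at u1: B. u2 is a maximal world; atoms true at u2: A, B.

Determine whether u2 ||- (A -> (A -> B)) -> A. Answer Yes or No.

Yes

u2 ||- (A -> (A -> B)) -> A: every world accessible from u2 that forces A -> (A -> B) (namely u2) also forces A.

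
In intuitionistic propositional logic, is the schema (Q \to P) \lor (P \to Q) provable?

This is the Gödel–Dummett linearity axiom, which is not intuitionistically valid.
A Kripke countermodel: worlds u0, u1, u2; order generated by u0 \le u1, u0 \le u2; atoms true at each world — u0:{}; u1:{Q}; u2:{P}.
u0 \nVdash (Q \to P) \lor (P \to Q): neither disjunct is forced at u0.
u0 \nVdash Q \to P: at the accessible world u1, u1 \Vdash Q but u1 \nVdash P.
u1 lacks atom P, so u1 \nVdash P.
So the root u0 does not force the formula.

No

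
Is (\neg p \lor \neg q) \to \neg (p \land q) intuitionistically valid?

Yes

This is a constructively valid De Morgan direction (disjunction of negations to negated conjunction), which is intuitionistically derivable.
If \neg p holds at a world then no accessible world forces p, hence none forces p \land q; likewise for \neg q.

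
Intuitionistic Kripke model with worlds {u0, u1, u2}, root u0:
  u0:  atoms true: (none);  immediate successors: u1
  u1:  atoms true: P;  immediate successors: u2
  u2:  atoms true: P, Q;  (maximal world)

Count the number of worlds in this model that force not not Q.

u0: forces it.
u1: forces it.
u2: forces it.
Worlds forcing the formula: {u0, u1, u2}.

3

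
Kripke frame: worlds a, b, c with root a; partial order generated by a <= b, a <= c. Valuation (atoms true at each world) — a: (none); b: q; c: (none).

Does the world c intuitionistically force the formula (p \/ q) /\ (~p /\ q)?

c ||-/- (p \/ q) /\ (~p /\ q) since c fails p \/ q.

No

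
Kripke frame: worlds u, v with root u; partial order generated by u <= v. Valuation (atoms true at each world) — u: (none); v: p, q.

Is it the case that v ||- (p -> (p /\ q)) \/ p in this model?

v ||- (p -> (p /\ q)) \/ p via the disjunct p -> (p /\ q).

Yes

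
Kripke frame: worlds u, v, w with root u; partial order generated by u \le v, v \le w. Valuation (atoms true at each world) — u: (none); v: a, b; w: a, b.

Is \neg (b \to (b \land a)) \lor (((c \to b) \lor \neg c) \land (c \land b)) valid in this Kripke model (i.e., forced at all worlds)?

No

Not every world: u \nVdash \neg (b \to (b \land a)) \lor (((c \to b) \lor \neg c) \land (c \land b)).
u \nVdash \neg (b \to (b \land a)) \lor (((c \to b) \lor \neg c) \land (c \land b)): neither disjunct is forced at u.
u \nVdash \neg (b \to (b \land a)) since u is accessible from u and u \Vdash b \to (b \land a).
u \Vdash b \to (b \land a): every world accessible from u that forces b (namely v, w) also forces b \land a.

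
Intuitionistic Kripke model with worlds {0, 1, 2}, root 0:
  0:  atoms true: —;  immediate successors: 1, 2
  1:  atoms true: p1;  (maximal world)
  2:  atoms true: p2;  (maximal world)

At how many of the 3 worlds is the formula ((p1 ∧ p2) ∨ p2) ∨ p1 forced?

0: does not force it — 0 ⊮ ((p1 ∧ p2) ∨ p2) ∨ p1: neither disjunct is forced at 0.
1: forces it.
2: forces it.
Worlds forcing the formula: {1, 2}.

2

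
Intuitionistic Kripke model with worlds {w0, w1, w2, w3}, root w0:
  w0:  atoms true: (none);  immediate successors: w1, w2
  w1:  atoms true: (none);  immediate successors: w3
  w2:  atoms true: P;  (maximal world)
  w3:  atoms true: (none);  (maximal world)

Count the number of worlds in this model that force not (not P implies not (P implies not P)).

2

w0: does not force it — w0 does not force not (not P implies not (P implies not P)) since w2 is accessible from w0 and w2 forces not P implies not (P implies not P).
w1: forces it.
w2: does not force it — w2 does not force not (not P implies not (P implies not P)) since w2 is accessible from w2 and w2 forces not P implies not (P implies not P).
w3: forces it.
Worlds forcing the formula: {w1, w3}.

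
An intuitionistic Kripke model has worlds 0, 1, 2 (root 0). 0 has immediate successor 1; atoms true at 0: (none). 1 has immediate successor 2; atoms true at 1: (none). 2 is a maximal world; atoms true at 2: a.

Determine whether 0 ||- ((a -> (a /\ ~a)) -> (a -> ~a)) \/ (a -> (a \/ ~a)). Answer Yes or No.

0 ||- ((a -> (a /\ ~a)) -> (a -> ~a)) \/ (a -> (a \/ ~a)) via the disjunct (a -> (a /\ ~a)) -> (a -> ~a).

Yes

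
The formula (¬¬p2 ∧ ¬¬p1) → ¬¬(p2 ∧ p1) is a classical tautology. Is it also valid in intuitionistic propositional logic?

Yes

This is the distribution of double negation over conjunction, which is intuitionistically derivable.
Assume ¬¬p2, ¬¬p1, and ¬(p2 ∧ p1). From p2 we'd get ¬p1 (since p2 ∧ p1 is refuted), contradicting ¬¬p1; so ¬p2, contradicting ¬¬p2.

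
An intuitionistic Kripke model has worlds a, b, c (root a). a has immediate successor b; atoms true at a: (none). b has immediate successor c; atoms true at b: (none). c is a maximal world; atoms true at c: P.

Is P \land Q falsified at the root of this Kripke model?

Yes

a \nVdash P \land Q since a fails P.
So the root a does not force P \land Q; the model is a countermodel.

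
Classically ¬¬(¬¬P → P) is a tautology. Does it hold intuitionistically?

This is the double negation of double-negation elimination, which is intuitionistically derivable.
By Glivenko's theorem the double negation of any classical propositional tautology is intuitionistically provable; ¬¬P → P is classically a tautology.

Yes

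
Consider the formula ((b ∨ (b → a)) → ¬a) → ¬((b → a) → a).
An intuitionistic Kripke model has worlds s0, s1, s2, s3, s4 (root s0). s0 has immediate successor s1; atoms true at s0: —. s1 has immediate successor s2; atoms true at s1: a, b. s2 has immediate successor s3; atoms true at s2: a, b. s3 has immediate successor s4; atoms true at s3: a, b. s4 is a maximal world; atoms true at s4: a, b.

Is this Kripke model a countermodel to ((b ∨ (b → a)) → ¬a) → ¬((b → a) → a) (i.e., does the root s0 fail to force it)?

No

s0 ⊩ ((b ∨ (b → a)) → ¬a) → ¬((b → a) → a) vacuously: no world accessible from s0 forces the antecedent (b ∨ (b → a)) → ¬a.
So the root s0 forces ((b ∨ (b → a)) → ¬a) → ¬((b → a) → a); the model is not a countermodel.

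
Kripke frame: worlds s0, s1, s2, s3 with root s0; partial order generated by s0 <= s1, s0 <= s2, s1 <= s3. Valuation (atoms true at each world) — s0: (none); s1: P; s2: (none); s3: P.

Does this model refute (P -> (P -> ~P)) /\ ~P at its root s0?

s0 ||-/- (P -> (P -> ~P)) /\ ~P since s0 fails P -> (P -> ~P).
So the root s0 does not force (P -> (P -> ~P)) /\ ~P; the model is a countermodel.

Yes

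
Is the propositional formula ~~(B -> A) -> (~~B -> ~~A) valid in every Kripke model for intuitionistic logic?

Yes

This is the distribution of double negation over implication, which is intuitionistically derivable.
Assume ~~(B -> A) and ~~B; suppose ~A. Then B -> A would give ~B (by contraposition), contradicting ~~B; so ~(B -> A), contradicting ~~(B -> A). Hence ~~A.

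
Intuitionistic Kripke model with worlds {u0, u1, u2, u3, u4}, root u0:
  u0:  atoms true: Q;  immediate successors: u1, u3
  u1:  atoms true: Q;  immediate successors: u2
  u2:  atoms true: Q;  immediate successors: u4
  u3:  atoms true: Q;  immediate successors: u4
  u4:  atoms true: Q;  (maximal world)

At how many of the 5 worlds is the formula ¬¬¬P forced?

u0: forces it.
u1: forces it.
u2: forces it.
u3: forces it.
u4: forces it.
Worlds forcing the formula: {u0, u1, u2, u3, u4}.

5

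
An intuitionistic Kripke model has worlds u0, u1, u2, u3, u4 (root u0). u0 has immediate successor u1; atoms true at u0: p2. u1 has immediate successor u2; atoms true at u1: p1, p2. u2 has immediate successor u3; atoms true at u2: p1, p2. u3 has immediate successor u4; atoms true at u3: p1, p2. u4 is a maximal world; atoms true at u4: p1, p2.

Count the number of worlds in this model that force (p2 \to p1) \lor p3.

4

u0: does not force it — u0 \nVdash (p2 \to p1) \lor p3: neither disjunct is forced at u0.
u1: forces it.
u2: forces it.
u3: forces it.
u4: forces it.
Worlds forcing the formula: {u1, u2, u3, u4}.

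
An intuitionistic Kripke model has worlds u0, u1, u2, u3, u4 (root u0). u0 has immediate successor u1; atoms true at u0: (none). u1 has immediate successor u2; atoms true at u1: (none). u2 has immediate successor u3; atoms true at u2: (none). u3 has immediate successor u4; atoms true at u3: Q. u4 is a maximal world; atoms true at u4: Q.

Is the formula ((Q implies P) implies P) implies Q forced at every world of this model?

No

Not every world: u0 does not force ((Q implies P) implies P) implies Q.
u0 does not force ((Q implies P) implies P) implies Q: already at u0 itself, u0 forces (Q implies P) implies P but u0 does not force Q.
u0 lacks atom Q, so u0 does not force Q.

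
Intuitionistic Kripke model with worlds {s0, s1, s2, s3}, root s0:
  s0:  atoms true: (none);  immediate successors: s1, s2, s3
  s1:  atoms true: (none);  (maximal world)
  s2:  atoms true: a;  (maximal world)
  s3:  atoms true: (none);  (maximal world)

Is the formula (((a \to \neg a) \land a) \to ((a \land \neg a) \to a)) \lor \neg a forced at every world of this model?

s0 \Vdash (((a \to \neg a) \land a) \to ((a \land \neg a) \to a)) \lor \neg a via the disjunct ((a \to \neg a) \land a) \to ((a \land \neg a) \to a).
Since the root s0 forces (((a \to \neg a) \land a) \to ((a \land \neg a) \to a)) \lor \neg a and forcing is persistent (monotone upward), every world forces it.

Yes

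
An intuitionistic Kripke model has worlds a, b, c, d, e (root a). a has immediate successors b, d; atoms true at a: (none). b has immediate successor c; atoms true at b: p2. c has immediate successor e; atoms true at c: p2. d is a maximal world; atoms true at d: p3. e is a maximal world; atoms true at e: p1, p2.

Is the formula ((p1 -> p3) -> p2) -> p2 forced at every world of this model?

a ||- ((p1 -> p3) -> p2) -> p2: every world accessible from a that forces (p1 -> p3) -> p2 (namely b, c, e) also forces p2.
Since the root a forces ((p1 -> p3) -> p2) -> p2 and forcing is persistent (monotone upward), every world forces it.

Yes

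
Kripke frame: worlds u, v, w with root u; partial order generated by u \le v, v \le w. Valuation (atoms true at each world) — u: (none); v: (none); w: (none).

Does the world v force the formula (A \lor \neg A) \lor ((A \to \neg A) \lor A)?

Yes

v \Vdash (A \lor \neg A) \lor ((A \to \neg A) \lor A) via the disjunct A \lor \neg A.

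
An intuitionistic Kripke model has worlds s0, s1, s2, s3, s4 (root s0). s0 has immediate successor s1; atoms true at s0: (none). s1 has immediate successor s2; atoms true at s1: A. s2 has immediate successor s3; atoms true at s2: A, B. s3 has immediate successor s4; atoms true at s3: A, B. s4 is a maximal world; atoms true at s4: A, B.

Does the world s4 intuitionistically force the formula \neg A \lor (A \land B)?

Yes

s4 \Vdash \neg A \lor (A \land B) via the disjunct A \land B.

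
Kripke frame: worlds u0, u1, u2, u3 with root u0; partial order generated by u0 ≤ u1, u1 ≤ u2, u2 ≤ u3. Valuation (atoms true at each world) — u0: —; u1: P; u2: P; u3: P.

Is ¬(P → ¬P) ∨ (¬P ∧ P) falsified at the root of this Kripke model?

No

u0 ⊩ ¬(P → ¬P) ∨ (¬P ∧ P) via the disjunct ¬(P → ¬P).
So the root u0 forces ¬(P → ¬P) ∨ (¬P ∧ P); the model is not a countermodel.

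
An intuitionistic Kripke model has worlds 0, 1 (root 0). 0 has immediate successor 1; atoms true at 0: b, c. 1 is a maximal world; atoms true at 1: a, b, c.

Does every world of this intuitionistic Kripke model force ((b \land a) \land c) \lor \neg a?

Not every world: 0 \nVdash ((b \land a) \land c) \lor \neg a.
0 \nVdash ((b \land a) \land c) \lor \neg a: neither disjunct is forced at 0.
0 \nVdash (b \land a) \land c since 0 fails b \land a.

No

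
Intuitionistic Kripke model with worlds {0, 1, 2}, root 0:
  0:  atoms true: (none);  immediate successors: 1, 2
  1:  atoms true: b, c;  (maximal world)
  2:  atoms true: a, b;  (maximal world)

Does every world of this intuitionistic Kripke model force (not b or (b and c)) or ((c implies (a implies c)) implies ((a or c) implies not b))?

Not every world: 0 does not force (not b or (b and c)) or ((c implies (a implies c)) implies ((a or c) implies not b)).
0 does not force (not b or (b and c)) or ((c implies (a implies c)) implies ((a or c) implies not b)): neither disjunct is forced at 0.
0 does not force not b or (b and c): neither disjunct is forced at 0.

No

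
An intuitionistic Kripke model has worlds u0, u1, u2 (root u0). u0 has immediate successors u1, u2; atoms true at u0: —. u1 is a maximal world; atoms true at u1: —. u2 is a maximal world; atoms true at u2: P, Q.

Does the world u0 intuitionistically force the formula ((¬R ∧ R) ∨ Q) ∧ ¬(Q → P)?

u0 ⊮ ((¬R ∧ R) ∨ Q) ∧ ¬(Q → P) since u0 fails (¬R ∧ R) ∨ Q.

No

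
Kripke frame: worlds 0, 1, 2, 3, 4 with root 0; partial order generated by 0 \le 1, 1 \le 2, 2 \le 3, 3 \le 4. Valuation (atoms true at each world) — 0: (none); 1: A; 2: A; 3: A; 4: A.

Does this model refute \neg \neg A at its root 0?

No

0 \Vdash \neg \neg A: no world accessible from 0 forces \neg A.
So the root 0 forces \neg \neg A; the model is not a countermodel.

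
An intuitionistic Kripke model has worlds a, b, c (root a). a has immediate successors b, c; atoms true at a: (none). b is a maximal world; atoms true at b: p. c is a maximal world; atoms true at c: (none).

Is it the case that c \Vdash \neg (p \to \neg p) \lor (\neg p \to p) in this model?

c \nVdash \neg (p \to \neg p) \lor (\neg p \to p): neither disjunct is forced at c.
c \nVdash \neg (p \to \neg p) since c is accessible from c and c \Vdash p \to \neg p.
c \Vdash p \to \neg p vacuously: no world accessible from c forces the antecedent p.

No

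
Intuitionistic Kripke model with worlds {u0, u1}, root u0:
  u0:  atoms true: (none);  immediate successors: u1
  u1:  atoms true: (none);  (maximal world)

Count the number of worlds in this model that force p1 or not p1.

2

u0: forces it.
u1: forces it.
Worlds forcing the formula: {u0, u1}.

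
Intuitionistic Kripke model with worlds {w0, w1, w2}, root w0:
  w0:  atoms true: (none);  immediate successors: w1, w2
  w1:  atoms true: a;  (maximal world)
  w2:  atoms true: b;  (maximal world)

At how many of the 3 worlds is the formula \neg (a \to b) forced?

1

w0: does not force it — w0 \nVdash \neg (a \to b) since w2 is accessible from w0 and w2 \Vdash a \to b.
w1: forces it.
w2: does not force it — w2 \nVdash \neg (a \to b) since w2 is accessible from w2 and w2 \Vdash a \to b.
Worlds forcing the formula: {w1}.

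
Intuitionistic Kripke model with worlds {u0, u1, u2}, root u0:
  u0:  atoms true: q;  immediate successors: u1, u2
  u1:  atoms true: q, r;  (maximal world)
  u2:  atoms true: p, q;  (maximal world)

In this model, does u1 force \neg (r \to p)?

Yes

u1 \Vdash \neg (r \to p): no world accessible from u1 forces r \to p.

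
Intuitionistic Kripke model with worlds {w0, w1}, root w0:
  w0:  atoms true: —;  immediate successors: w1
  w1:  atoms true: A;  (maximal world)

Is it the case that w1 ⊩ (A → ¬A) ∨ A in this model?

Yes

w1 ⊩ (A → ¬A) ∨ A via the disjunct A.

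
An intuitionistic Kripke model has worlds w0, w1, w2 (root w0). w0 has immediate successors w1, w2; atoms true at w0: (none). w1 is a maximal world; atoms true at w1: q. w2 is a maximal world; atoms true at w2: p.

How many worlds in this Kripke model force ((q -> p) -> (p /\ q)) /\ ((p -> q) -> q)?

1

w0: does not force it — w0 ||-/- ((q -> p) -> (p /\ q)) /\ ((p -> q) -> q) since w0 fails (q -> p) -> (p /\ q).
w1: forces it.
w2: does not force it — w2 ||-/- ((q -> p) -> (p /\ q)) /\ ((p -> q) -> q) since w2 fails (q -> p) -> (p /\ q).
Worlds forcing the formula: {w1}.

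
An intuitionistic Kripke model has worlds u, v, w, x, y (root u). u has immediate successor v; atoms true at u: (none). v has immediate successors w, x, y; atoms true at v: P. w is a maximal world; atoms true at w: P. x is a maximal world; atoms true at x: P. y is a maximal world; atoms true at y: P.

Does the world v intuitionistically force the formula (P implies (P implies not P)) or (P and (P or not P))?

v forces (P implies (P implies not P)) or (P and (P or not P)) via the disjunct P and (P or not P).

Yes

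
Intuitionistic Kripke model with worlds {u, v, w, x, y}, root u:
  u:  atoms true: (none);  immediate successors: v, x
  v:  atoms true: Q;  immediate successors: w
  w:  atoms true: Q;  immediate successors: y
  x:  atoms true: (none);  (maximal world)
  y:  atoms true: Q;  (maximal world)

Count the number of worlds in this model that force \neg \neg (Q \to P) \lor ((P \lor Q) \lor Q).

4

u: does not force it — u \nVdash \neg \neg (Q \to P) \lor ((P \lor Q) \lor Q): neither disjunct is forced at u.
v: forces it.
w: forces it.
x: forces it.
y: forces it.
Worlds forcing the formula: {v, w, x, y}.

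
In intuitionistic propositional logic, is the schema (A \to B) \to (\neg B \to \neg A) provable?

Yes

This is the forward direction of contraposition, which is intuitionistically derivable.
Assume A \to B and \neg B. If A held then B would follow, contradicting \neg B; so \neg A.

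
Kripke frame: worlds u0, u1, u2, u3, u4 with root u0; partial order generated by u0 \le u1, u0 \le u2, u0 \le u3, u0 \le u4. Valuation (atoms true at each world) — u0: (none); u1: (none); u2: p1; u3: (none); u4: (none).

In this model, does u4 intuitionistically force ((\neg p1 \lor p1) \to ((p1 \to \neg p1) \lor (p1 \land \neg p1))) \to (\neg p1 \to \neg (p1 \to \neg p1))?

No

u4 \nVdash ((\neg p1 \lor p1) \to ((p1 \to \neg p1) \lor (p1 \land \neg p1))) \to (\neg p1 \to \neg (p1 \to \neg p1)): already at u4 itself, u4 \Vdash (\neg p1 \lor p1) \to ((p1 \to \neg p1) \lor (p1 \land \neg p1)) but u4 \nVdash \neg p1 \to \neg (p1 \to \neg p1).
u4 \nVdash \neg p1 \to \neg (p1 \to \neg p1): already at u4 itself, u4 \Vdash \neg p1 but u4 \nVdash \neg (p1 \to \neg p1).
u4 \nVdash \neg (p1 \to \neg p1) since u4 is accessible from u4 and u4 \Vdash p1 \to \neg p1.
u4 \Vdash p1 \to \neg p1 vacuously: no world accessible from u4 forces the antecedent p1.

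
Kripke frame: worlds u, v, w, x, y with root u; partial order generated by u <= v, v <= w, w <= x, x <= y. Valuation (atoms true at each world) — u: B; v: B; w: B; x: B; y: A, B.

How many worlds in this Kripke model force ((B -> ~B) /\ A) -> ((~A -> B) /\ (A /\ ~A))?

u: forces it.
v: forces it.
w: forces it.
x: forces it.
y: forces it.
Worlds forcing the formula: {u, v, w, x, y}.

5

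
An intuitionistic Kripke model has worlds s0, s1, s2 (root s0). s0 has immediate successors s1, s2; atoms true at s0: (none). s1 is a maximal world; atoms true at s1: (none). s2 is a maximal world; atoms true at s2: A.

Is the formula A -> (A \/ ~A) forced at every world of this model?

s0 ||- A -> (A \/ ~A): every world accessible from s0 that forces A (namely s2) also forces A \/ ~A.
Since the root s0 forces A -> (A \/ ~A) and forcing is persistent (monotone upward), every world forces it.

Yes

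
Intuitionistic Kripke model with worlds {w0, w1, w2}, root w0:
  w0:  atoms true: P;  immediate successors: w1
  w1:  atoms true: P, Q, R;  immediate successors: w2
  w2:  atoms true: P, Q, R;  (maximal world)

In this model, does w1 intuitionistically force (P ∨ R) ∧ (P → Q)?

w1 ⊩ (P ∨ R) ∧ (P → Q) since w1 forces both conjuncts.

Yes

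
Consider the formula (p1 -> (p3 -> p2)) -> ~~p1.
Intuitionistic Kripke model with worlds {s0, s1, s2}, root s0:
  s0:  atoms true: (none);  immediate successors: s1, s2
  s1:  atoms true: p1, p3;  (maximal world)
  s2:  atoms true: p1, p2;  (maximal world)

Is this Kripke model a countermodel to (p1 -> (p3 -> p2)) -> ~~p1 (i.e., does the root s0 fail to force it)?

s0 ||- (p1 -> (p3 -> p2)) -> ~~p1: every world accessible from s0 that forces p1 -> (p3 -> p2) (namely s2) also forces ~~p1.
So the root s0 forces (p1 -> (p3 -> p2)) -> ~~p1; the model is not a countermodel.

No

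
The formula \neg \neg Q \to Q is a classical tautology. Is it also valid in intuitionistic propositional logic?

No

This is double-negation elimination, which is not intuitionistically valid.
A Kripke countermodel: worlds 0, 1; order generated by 0 \le 1; atoms true at each world — 0:{}; 1:{Q}.
0 \nVdash \neg \neg Q \to Q: already at 0 itself, 0 \Vdash \neg \neg Q but 0 \nVdash Q.
0 lacks atom Q, so 0 \nVdash Q.
So the root 0 does not force the formula.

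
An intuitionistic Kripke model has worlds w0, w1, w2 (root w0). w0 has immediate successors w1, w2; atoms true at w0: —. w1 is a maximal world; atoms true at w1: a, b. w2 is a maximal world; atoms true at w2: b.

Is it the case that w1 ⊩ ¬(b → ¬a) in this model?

w1 ⊩ ¬(b → ¬a): no world accessible from w1 forces b → ¬a.

Yes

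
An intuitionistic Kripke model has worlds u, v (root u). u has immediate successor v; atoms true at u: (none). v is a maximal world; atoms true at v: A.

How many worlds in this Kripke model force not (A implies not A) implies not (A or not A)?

0

u: does not force it — u does not force not (A implies not A) implies not (A or not A): already at u itself, u forces not (A implies not A) but u does not force not (A or not A).
v: does not force it — v does not force not (A implies not A) implies not (A or not A): already at v itself, v forces not (A implies not A) but v does not force not (A or not A).
Worlds forcing the formula: { }.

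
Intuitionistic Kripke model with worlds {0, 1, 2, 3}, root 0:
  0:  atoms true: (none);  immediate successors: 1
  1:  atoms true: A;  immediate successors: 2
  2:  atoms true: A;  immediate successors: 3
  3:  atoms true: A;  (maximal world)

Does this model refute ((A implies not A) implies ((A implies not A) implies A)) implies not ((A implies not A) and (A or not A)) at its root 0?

No

0 forces ((A implies not A) implies ((A implies not A) implies A)) implies not ((A implies not A) and (A or not A)): every world accessible from 0 that forces (A implies not A) implies ((A implies not A) implies A) (namely 0, 1, 2, 3) also forces not ((A implies not A) and (A or not A)).
So the root 0 forces ((A implies not A) implies ((A implies not A) implies A)) implies not ((A implies not A) and (A or not A)); the model is not a countermodel.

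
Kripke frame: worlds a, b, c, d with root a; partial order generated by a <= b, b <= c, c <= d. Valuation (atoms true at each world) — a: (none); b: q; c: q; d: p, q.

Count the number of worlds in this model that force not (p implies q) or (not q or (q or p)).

3

a: does not force it — a does not force not (p implies q) or (not q or (q or p)): neither disjunct is forced at a.
b: forces it.
c: forces it.
d: forces it.
Worlds forcing the formula: {b, c, d}.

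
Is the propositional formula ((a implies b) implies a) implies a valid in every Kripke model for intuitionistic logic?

No

This is Peirce's law, which is not intuitionistically valid.
A Kripke countermodel: worlds 0, 1; order generated by 0 <= 1; atoms true at each world — 0:{}; 1:{a}.
0 does not force ((a implies b) implies a) implies a: already at 0 itself, 0 forces (a implies b) implies a but 0 does not force a.
0 lacks atom a, so 0 does not force a.
So the root 0 does not force the formula.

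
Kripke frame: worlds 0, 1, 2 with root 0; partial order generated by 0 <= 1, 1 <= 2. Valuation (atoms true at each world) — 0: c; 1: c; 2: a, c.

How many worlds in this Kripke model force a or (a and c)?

1

0: does not force it — 0 does not force a or (a and c): neither disjunct is forced at 0.
1: does not force it — 1 does not force a or (a and c): neither disjunct is forced at 1.
2: forces it.
Worlds forcing the formula: {2}.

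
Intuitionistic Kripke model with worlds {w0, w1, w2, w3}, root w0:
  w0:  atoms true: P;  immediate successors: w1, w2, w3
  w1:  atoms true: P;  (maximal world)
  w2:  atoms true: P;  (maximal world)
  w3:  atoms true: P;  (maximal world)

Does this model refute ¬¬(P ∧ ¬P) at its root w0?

Yes

w0 ⊮ ¬¬(P ∧ ¬P) since w0 is accessible from w0 and w0 ⊩ ¬(P ∧ ¬P).
w0 ⊩ ¬(P ∧ ¬P): no world accessible from w0 forces P ∧ ¬P.
So the root w0 does not force ¬¬(P ∧ ¬P); the model is a countermodel.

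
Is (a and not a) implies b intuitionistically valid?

This is an instance of ex falso quodlibet, which is intuitionistically derivable.
No world can force both a and not a, so the antecedent a and not a is never forced and the implication holds vacuously at every world.

Yes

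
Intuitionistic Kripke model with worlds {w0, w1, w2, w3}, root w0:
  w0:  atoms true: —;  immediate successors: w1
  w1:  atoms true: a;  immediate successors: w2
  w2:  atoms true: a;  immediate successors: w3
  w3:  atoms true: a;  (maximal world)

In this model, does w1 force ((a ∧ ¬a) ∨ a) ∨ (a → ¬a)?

Yes

w1 ⊩ ((a ∧ ¬a) ∨ a) ∨ (a → ¬a) via the disjunct (a ∧ ¬a) ∨ a.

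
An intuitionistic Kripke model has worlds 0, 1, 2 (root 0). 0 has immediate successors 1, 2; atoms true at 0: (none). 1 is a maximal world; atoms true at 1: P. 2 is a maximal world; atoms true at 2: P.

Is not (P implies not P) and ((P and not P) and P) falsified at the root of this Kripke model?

Yes

0 does not force not (P implies not P) and ((P and not P) and P) since 0 fails (P and not P) and P.
So the root 0 does not force not (P implies not P) and ((P and not P) and P); the model is a countermodel.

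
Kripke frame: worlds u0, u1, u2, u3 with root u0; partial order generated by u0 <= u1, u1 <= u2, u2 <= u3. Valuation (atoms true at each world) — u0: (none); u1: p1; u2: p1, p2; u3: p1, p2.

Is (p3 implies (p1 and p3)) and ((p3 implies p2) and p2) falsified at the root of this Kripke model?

u0 does not force (p3 implies (p1 and p3)) and ((p3 implies p2) and p2) since u0 fails (p3 implies p2) and p2.
So the root u0 does not force (p3 implies (p1 and p3)) and ((p3 implies p2) and p2); the model is a countermodel.

Yes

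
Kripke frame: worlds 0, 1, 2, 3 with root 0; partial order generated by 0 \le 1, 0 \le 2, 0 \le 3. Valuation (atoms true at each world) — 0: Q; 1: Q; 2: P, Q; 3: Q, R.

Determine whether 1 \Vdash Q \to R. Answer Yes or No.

1 \nVdash Q \to R: already at 1 itself, 1 \Vdash Q but 1 \nVdash R.
1 lacks atom R, so 1 \nVdash R.

No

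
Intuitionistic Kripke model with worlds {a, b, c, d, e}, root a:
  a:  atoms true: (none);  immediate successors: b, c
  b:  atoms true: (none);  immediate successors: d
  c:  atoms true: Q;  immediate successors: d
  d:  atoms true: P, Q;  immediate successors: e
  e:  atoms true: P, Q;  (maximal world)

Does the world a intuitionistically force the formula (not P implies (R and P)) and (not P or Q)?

a does not force (not P implies (R and P)) and (not P or Q) since a fails not P or Q.

No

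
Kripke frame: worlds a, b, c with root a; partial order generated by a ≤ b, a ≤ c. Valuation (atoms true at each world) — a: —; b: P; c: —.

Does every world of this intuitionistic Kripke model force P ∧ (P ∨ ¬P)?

Not every world: a ⊮ P ∧ (P ∨ ¬P).
a ⊮ P ∧ (P ∨ ¬P) since a fails P.

No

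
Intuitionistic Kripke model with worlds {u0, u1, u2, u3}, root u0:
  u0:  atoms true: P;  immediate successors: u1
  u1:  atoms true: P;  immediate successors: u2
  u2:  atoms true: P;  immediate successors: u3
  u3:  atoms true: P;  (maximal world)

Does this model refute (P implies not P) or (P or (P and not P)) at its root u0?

No

u0 forces (P implies not P) or (P or (P and not P)) via the disjunct P or (P and not P).
So the root u0 forces (P implies not P) or (P or (P and not P)); the model is not a countermodel.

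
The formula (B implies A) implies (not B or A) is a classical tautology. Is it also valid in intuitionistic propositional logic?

This is the material-implication-as-disjunction principle, which is not intuitionistically valid.
A Kripke countermodel: worlds w0, w1; order generated by w0 <= w1; atoms true at each world — w0:{}; w1:{A,B}.
w0 does not force (B implies A) implies (not B or A): already at w0 itself, w0 forces B implies A but w0 does not force not B or A.
w0 does not force not B or A: neither disjunct is forced at w0.
w0 does not force not B since w1 is accessible from w0 and w1 forces B.
So the root w0 does not force the formula.

No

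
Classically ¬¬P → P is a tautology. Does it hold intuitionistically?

No

This is double-negation elimination, which is not intuitionistically valid.
A Kripke countermodel: worlds 0, 1; order generated by 0 ≤ 1; atoms true at each world — 0:{}; 1:{P}.
0 ⊮ ¬¬P → P: already at 0 itself, 0 ⊩ ¬¬P but 0 ⊮ P.
0 lacks atom P, so 0 ⊮ P.
So the root 0 does not force the formula.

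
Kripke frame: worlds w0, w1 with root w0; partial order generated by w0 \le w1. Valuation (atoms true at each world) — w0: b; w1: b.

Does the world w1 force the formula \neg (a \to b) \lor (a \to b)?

Yes

w1 \Vdash \neg (a \to b) \lor (a \to b) via the disjunct a \to b.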